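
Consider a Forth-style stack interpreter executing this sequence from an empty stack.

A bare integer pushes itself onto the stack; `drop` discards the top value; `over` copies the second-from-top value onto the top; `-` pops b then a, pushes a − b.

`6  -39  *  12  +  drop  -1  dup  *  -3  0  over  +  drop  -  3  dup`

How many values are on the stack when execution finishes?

3

6    → [6]
-39  → [6, -39]
*    → [-234]
12   → [-234, 12]
+    → [-222]
drop → []
-1   → [-1]
dup  → [-1, -1]
*    → [1]
-3   → [1, -3]
0    → [1, -3, 0]
over → [1, -3, 0, -3]
+    → [1, -3, -3]
drop → [1, -3]
-    → [4]
3    → [4, 3]
dup  → [4, 3, 3]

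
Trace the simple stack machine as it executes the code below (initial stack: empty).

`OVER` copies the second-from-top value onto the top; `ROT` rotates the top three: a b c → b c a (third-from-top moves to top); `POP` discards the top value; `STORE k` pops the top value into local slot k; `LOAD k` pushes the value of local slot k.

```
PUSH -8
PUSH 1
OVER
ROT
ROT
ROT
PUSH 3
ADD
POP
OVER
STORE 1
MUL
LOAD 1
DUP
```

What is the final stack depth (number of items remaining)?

PUSH -8 : [-8]
PUSH 1  : [-8, 1]
OVER    : [-8, 1, -8]
ROT     : [1, -8, -8]
ROT     : [-8, -8, 1]
ROT     : [-8, 1, -8]
PUSH 3  : [-8, 1, -8, 3]
ADD     : [-8, 1, -5]
POP     : [-8, 1]
OVER    : [-8, 1, -8]
STORE 1 : [-8, 1]
MUL     : [-8]
LOAD 1  : [-8, -8]
DUP     : [-8, -8, -8]

3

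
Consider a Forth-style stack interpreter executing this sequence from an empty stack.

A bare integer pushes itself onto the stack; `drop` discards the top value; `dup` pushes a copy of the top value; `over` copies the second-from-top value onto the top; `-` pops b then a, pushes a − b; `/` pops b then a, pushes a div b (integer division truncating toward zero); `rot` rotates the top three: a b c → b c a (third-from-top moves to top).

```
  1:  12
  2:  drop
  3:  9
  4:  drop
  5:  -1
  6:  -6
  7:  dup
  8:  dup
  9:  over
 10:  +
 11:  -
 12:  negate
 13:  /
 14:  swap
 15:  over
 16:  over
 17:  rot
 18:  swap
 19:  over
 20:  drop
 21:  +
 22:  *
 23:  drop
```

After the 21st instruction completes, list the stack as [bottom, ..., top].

12     -> [12]
drop   -> []
9      -> [9]
drop   -> []
-1     -> [-1]
-6     -> [-1, -6]
dup    -> [-1, -6, -6]
dup    -> [-1, -6, -6, -6]
over   -> [-1, -6, -6, -6, -6]
+      -> [-1, -6, -6, -12]
-      -> [-1, -6, 6]
negate -> [-1, -6, -6]
/      -> [-1, 1]
swap   -> [1, -1]
over   -> [1, -1, 1]
over   -> [1, -1, 1, -1]
rot    -> [1, 1, -1, -1]
swap   -> [1, 1, -1, -1]
over   -> [1, 1, -1, -1, -1]
drop   -> [1, 1, -1, -1]
+      -> [1, 1, -2]

[1, 1, -2]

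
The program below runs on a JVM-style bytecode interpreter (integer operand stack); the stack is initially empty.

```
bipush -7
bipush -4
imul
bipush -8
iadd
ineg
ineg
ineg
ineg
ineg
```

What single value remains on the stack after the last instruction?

-20

bipush -7 : [-7]
bipush -4 : [-7, -4]
imul      : [28]
bipush -8 : [28, -8]
iadd      : [20]
ineg      : [-20]
ineg      : [20]
ineg      : [-20]
ineg      : [20]
ineg      : [-20]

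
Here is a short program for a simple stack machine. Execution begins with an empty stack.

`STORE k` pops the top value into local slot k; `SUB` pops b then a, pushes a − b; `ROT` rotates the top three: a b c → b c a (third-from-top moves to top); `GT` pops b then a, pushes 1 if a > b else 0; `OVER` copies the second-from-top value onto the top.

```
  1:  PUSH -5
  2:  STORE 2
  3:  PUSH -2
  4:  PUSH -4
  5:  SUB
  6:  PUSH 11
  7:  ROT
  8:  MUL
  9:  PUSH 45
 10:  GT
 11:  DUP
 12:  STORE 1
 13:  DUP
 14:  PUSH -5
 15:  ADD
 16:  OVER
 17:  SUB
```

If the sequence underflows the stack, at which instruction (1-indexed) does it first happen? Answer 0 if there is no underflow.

7

PUSH -5 → -5
STORE 2 → (empty)
PUSH -2 → -2
PUSH -4 → -2 -4
SUB     → 2
PUSH 11 → 2 11
ROT  — needs 3 operands, stack has 2 → underflow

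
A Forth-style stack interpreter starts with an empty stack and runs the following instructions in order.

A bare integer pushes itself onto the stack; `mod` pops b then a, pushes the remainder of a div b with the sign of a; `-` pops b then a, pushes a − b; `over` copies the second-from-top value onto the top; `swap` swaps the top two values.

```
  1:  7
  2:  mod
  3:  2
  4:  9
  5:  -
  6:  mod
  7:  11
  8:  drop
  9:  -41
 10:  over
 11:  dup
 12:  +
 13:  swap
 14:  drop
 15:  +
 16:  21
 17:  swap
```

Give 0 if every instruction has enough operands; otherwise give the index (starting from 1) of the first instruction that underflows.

7  7
mod  — needs 2 operands, stack has 1 → underflow

2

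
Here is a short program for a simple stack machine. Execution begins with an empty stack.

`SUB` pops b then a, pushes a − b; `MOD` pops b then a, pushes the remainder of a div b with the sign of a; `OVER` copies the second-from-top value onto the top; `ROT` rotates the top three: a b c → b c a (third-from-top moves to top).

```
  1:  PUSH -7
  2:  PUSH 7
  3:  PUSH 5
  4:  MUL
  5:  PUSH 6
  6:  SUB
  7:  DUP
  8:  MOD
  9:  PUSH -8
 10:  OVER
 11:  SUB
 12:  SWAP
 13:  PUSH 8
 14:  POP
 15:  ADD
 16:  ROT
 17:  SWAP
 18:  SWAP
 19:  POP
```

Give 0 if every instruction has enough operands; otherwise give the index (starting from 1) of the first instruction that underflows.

16

PUSH -7 -> [-7]
PUSH 7  -> [-7, 7]
PUSH 5  -> [-7, 7, 5]
MUL     -> [-7, 35]
PUSH 6  -> [-7, 35, 6]
SUB     -> [-7, 29]
DUP     -> [-7, 29, 29]
MOD     -> [-7, 0]
PUSH -8 -> [-7, 0, -8]
OVER    -> [-7, 0, -8, 0]
SUB     -> [-7, 0, -8]
SWAP    -> [-7, -8, 0]
PUSH 8  -> [-7, -8, 0, 8]
POP     -> [-7, -8, 0]
ADD     -> [-7, -8]
ROT  — needs 3 operands, stack has 2 → underflow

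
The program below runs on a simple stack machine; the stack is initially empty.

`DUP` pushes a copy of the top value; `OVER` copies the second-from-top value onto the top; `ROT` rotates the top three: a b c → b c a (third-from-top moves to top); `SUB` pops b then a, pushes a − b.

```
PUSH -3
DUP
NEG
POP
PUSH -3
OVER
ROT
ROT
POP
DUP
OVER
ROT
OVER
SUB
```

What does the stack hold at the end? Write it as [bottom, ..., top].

[-3, -3, -3, 0]

PUSH -3 -> [-3]
DUP     -> [-3, -3]
NEG     -> [-3, 3]
POP     -> [-3]
PUSH -3 -> [-3, -3]
OVER    -> [-3, -3, -3]
ROT     -> [-3, -3, -3]
ROT     -> [-3, -3, -3]
POP     -> [-3, -3]
DUP     -> [-3, -3, -3]
OVER    -> [-3, -3, -3, -3]
ROT     -> [-3, -3, -3, -3]
OVER    -> [-3, -3, -3, -3, -3]
SUB     -> [-3, -3, -3, 0]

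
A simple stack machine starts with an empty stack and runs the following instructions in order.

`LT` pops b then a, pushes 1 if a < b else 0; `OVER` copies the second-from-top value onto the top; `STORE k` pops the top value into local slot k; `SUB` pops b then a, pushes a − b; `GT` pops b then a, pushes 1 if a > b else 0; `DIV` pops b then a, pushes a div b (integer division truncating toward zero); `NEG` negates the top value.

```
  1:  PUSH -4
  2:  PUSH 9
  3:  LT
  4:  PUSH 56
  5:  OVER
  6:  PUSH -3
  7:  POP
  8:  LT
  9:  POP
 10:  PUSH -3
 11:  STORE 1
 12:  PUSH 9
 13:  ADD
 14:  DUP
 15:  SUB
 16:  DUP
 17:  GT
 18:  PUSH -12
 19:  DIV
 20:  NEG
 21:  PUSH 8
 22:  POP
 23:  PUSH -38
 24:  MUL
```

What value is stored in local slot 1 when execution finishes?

PUSH -4   -4
PUSH 9    -4 9
LT        1
PUSH 56   1 56
OVER      1 56 1
PUSH -3   1 56 1 -3
POP       1 56 1
LT        1 0
POP       1
PUSH -3   1 -3
STORE 1   1
PUSH 9    1 9
ADD       10
DUP       10 10
SUB       0
DUP       0 0
GT        0
PUSH -12  0 -12
DIV       0
NEG       0
PUSH 8    0 8
POP       0
PUSH -38  0 -38
MUL       0

-3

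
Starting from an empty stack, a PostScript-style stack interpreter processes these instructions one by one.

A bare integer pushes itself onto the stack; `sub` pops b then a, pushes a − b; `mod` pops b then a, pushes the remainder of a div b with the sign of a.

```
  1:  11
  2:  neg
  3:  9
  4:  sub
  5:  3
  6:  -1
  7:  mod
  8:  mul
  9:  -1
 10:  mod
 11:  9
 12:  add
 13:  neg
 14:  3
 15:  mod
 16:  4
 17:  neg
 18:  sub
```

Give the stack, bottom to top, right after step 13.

11   [11]
neg  [-11]
9    [-11, 9]
sub  [-20]
3    [-20, 3]
-1   [-20, 3, -1]
mod  [-20, 0]
mul  [0]
-1   [0, -1]
mod  [0]
9    [0, 9]
add  [9]
neg  [-9]

[-9]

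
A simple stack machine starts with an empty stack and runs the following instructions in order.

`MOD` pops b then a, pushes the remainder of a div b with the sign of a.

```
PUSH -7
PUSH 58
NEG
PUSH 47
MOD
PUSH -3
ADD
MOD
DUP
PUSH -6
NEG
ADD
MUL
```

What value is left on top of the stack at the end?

PUSH -7 : -7
PUSH 58 : -7 58
NEG     : -7 -58
PUSH 47 : -7 -58 47
MOD     : -7 -11
PUSH -3 : -7 -11 -3
ADD     : -7 -14
MOD     : -7
DUP     : -7 -7
PUSH -6 : -7 -7 -6
NEG     : -7 -7 6
ADD     : -7 -1
MUL     : 7

7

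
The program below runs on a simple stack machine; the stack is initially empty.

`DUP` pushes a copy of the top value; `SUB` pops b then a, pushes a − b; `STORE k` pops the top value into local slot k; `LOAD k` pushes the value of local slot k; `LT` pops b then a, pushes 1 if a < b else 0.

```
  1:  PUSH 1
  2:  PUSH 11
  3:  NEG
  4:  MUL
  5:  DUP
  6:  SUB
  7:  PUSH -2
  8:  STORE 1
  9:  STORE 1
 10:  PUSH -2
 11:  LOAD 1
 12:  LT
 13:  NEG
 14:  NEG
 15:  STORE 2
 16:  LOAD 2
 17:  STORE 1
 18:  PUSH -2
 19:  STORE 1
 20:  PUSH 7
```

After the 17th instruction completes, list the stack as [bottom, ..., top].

PUSH 1  → 1
PUSH 11 → 1 11
NEG     → 1 -11
MUL     → -11
DUP     → -11 -11
SUB     → 0
PUSH -2 → 0 -2
STORE 1 → 0
STORE 1 → (empty)
PUSH -2 → -2
LOAD 1  → -2 0
LT      → 1
NEG     → -1
NEG     → 1
STORE 2 → (empty)
LOAD 2  → 1
STORE 1 → (empty)

[]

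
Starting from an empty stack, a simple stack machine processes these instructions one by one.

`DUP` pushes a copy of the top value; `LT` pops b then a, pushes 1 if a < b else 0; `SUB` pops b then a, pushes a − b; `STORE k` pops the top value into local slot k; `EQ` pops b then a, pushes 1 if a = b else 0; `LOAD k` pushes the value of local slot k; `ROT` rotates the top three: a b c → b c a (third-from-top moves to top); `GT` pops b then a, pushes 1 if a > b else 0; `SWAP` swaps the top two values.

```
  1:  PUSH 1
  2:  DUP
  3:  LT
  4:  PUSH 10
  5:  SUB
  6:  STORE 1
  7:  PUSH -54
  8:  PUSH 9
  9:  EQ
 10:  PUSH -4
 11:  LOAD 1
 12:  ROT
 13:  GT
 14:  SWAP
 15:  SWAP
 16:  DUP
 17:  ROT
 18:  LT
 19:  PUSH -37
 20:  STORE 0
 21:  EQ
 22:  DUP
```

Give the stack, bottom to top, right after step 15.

PUSH 1   -> [1]
DUP      -> [1, 1]
LT       -> [0]
PUSH 10  -> [0, 10]
SUB      -> [-10]
STORE 1  -> []
PUSH -54 -> [-54]
PUSH 9   -> [-54, 9]
EQ       -> [0]
PUSH -4  -> [0, -4]
LOAD 1   -> [0, -4, -10]
ROT      -> [-4, -10, 0]
GT       -> [-4, 0]
SWAP     -> [0, -4]
SWAP     -> [-4, 0]

[-4, 0]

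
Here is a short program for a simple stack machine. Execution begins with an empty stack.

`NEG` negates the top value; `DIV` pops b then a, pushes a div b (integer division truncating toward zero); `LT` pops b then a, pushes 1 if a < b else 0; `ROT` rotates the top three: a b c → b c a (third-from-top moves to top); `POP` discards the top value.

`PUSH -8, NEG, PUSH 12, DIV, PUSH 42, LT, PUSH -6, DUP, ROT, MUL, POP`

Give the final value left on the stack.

-6

PUSH -8 -> -8
NEG     -> 8
PUSH 12 -> 8 12
DIV     -> 0
PUSH 42 -> 0 42
LT      -> 1
PUSH -6 -> 1 -6
DUP     -> 1 -6 -6
ROT     -> -6 -6 1
MUL     -> -6 -6
POP     -> -6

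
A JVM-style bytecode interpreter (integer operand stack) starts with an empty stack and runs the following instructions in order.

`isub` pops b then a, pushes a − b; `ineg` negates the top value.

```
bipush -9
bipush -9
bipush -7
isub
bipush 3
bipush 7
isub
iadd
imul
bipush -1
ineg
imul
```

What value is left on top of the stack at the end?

54

bipush -9  -9
bipush -9  -9 -9
bipush -7  -9 -9 -7
isub       -9 -2
bipush 3   -9 -2 3
bipush 7   -9 -2 3 7
isub       -9 -2 -4
iadd       -9 -6
imul       54
bipush -1  54 -1
ineg       54 1
imul       54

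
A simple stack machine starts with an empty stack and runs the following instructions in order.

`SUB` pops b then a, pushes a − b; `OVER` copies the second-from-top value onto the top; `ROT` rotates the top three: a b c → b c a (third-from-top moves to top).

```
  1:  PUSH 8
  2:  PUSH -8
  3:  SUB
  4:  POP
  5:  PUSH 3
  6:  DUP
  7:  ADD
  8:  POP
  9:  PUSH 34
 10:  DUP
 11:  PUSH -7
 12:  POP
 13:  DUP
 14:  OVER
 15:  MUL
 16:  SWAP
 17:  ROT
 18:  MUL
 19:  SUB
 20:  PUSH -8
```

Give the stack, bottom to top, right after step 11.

[34, 34, -7]

PUSH 8  -> 8
PUSH -8 -> 8 -8
SUB     -> 16
POP     -> (empty)
PUSH 3  -> 3
DUP     -> 3 3
ADD     -> 6
POP     -> (empty)
PUSH 34 -> 34
DUP     -> 34 34
PUSH -7 -> 34 34 -7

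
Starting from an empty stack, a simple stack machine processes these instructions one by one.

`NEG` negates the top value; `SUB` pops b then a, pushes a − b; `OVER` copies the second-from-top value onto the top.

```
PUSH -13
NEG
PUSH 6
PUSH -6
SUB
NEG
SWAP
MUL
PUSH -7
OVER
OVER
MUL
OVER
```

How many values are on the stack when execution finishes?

4

PUSH -13 → [-13]
NEG      → [13]
PUSH 6   → [13, 6]
PUSH -6  → [13, 6, -6]
SUB      → [13, 12]
NEG      → [13, -12]
SWAP     → [-12, 13]
MUL      → [-156]
PUSH -7  → [-156, -7]
OVER     → [-156, -7, -156]
OVER     → [-156, -7, -156, -7]
MUL      → [-156, -7, 1092]
OVER     → [-156, -7, 1092, -7]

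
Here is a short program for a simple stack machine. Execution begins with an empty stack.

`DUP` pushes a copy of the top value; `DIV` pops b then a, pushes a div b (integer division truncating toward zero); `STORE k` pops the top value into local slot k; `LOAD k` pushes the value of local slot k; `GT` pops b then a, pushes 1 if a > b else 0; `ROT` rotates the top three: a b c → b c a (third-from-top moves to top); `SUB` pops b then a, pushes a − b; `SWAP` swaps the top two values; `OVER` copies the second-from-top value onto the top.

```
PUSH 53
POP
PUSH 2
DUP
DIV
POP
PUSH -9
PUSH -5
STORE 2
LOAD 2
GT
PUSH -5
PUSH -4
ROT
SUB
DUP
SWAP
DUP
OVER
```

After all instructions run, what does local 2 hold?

PUSH 53 → 53
POP     → (empty)
PUSH 2  → 2
DUP     → 2 2
DIV     → 1
POP     → (empty)
PUSH -9 → -9
PUSH -5 → -9 -5
STORE 2 → -9
LOAD 2  → -9 -5
GT      → 0
PUSH -5 → 0 -5
PUSH -4 → 0 -5 -4
ROT     → -5 -4 0
SUB     → -5 -4
DUP     → -5 -4 -4
SWAP    → -5 -4 -4
DUP     → -5 -4 -4 -4
OVER    → -5 -4 -4 -4 -4

-5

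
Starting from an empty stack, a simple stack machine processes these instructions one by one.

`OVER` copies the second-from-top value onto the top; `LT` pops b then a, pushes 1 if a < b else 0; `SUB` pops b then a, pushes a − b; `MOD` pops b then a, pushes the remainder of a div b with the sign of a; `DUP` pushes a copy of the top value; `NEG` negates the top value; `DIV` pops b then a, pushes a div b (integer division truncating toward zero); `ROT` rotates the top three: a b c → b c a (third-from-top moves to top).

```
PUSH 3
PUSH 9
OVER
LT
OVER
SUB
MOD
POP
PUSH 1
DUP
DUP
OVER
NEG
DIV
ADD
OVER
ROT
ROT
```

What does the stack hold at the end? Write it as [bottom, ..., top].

[1, 1, 0]

PUSH 3 -> 3
PUSH 9 -> 3 9
OVER   -> 3 9 3
LT     -> 3 0
OVER   -> 3 0 3
SUB    -> 3 -3
MOD    -> 0
POP    -> (empty)
PUSH 1 -> 1
DUP    -> 1 1
DUP    -> 1 1 1
OVER   -> 1 1 1 1
NEG    -> 1 1 1 -1
DIV    -> 1 1 -1
ADD    -> 1 0
OVER   -> 1 0 1
ROT    -> 0 1 1
ROT    -> 1 1 0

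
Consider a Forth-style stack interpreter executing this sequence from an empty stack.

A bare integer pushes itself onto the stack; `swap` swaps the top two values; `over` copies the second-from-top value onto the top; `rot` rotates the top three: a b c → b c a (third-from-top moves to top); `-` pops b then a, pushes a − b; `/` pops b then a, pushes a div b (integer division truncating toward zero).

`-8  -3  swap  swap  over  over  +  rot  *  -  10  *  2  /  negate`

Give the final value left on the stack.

-8     -> -8
-3     -> -8 -3
swap   -> -3 -8
swap   -> -8 -3
over   -> -8 -3 -8
over   -> -8 -3 -8 -3
+      -> -8 -3 -11
rot    -> -3 -11 -8
*      -> -3 88
-      -> -91
10     -> -91 10
*      -> -910
2      -> -910 2
/      -> -455
negate -> 455

455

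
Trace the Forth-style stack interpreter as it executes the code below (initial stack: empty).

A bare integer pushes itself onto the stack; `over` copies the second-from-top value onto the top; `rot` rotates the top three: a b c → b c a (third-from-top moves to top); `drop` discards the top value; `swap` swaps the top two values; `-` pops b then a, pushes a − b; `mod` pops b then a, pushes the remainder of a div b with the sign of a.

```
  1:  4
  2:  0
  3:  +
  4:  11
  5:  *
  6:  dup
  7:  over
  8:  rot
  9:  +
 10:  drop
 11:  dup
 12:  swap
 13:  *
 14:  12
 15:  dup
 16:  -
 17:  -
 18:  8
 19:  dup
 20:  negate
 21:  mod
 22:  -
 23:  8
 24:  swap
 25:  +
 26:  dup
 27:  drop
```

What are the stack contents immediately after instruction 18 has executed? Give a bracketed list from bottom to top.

4    → [4]
0    → [4, 0]
+    → [4]
11   → [4, 11]
*    → [44]
dup  → [44, 44]
over → [44, 44, 44]
rot  → [44, 44, 44]
+    → [44, 88]
drop → [44]
dup  → [44, 44]
swap → [44, 44]
*    → [1936]
12   → [1936, 12]
dup  → [1936, 12, 12]
-    → [1936, 0]
-    → [1936]
8    → [1936, 8]

[1936, 8]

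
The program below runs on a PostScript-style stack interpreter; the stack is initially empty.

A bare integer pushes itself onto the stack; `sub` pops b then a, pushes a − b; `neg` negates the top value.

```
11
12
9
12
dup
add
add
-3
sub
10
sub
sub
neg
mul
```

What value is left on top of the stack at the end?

11  -> [11]
12  -> [11, 12]
9   -> [11, 12, 9]
12  -> [11, 12, 9, 12]
dup -> [11, 12, 9, 12, 12]
add -> [11, 12, 9, 24]
add -> [11, 12, 33]
-3  -> [11, 12, 33, -3]
sub -> [11, 12, 36]
10  -> [11, 12, 36, 10]
sub -> [11, 12, 26]
sub -> [11, -14]
neg -> [11, 14]
mul -> [154]

154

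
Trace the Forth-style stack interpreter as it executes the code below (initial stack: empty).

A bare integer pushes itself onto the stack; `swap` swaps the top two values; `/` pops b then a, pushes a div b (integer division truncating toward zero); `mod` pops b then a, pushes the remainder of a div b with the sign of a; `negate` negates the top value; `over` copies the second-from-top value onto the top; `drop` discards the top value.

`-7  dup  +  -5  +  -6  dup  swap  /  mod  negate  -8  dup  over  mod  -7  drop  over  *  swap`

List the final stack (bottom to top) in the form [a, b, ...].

-7     -> -7
dup    -> -7 -7
+      -> -14
-5     -> -14 -5
+      -> -19
-6     -> -19 -6
dup    -> -19 -6 -6
swap   -> -19 -6 -6
/      -> -19 1
mod    -> 0
negate -> 0
-8     -> 0 -8
dup    -> 0 -8 -8
over   -> 0 -8 -8 -8
mod    -> 0 -8 0
-7     -> 0 -8 0 -7
drop   -> 0 -8 0
over   -> 0 -8 0 -8
*      -> 0 -8 0
swap   -> 0 0 -8

[0, 0, -8]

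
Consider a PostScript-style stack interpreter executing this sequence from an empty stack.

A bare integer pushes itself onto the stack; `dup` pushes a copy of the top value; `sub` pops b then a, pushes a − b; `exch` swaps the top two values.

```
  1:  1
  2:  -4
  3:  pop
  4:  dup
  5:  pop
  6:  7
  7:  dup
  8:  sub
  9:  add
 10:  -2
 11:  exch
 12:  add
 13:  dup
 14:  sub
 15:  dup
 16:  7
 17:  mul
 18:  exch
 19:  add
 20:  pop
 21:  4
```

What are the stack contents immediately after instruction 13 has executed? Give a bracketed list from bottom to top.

[-1, -1]

1     1
-4    1 -4
pop   1
dup   1 1
pop   1
7     1 7
dup   1 7 7
sub   1 0
add   1
-2    1 -2
exch  -2 1
add   -1
dup   -1 -1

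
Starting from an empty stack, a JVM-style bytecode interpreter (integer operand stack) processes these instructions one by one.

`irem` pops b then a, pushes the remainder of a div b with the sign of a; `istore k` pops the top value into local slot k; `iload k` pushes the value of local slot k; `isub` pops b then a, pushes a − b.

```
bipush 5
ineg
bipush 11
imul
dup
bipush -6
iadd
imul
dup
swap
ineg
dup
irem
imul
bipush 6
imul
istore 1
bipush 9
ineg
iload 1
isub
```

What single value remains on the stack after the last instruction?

bipush 5  -> 5
ineg      -> -5
bipush 11 -> -5 11
imul      -> -55
dup       -> -55 -55
bipush -6 -> -55 -55 -6
iadd      -> -55 -61
imul      -> 3355
dup       -> 3355 3355
swap      -> 3355 3355
ineg      -> 3355 -3355
dup       -> 3355 -3355 -3355
irem      -> 3355 0
imul      -> 0
bipush 6  -> 0 6
imul      -> 0
istore 1  -> (empty)
bipush 9  -> 9
ineg      -> -9
iload 1   -> -9 0
isub      -> -9

-9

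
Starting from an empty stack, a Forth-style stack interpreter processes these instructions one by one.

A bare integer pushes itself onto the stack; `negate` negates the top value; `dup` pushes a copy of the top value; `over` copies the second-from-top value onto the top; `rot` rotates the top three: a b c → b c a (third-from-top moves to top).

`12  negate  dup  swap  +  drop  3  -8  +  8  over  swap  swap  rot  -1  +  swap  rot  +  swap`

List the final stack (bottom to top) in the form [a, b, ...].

12     → 12
negate → -12
dup    → -12 -12
swap   → -12 -12
+      → -24
drop   → (empty)
3      → 3
-8     → 3 -8
+      → -5
8      → -5 8
over   → -5 8 -5
swap   → -5 -5 8
swap   → -5 8 -5
rot    → 8 -5 -5
-1     → 8 -5 -5 -1
+      → 8 -5 -6
swap   → 8 -6 -5
rot    → -6 -5 8
+      → -6 3
swap   → 3 -6

[3, -6]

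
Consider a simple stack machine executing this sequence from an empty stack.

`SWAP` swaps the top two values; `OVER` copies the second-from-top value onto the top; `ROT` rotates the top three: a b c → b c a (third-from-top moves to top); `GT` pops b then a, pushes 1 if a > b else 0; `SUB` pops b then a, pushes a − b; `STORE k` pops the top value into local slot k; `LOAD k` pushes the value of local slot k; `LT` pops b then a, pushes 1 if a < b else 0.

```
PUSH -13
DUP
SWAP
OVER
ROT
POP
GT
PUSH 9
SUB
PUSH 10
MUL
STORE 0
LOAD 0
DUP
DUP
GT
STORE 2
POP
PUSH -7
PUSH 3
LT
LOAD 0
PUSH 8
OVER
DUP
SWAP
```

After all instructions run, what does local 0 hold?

PUSH -13  -13
DUP       -13 -13
SWAP      -13 -13
OVER      -13 -13 -13
ROT       -13 -13 -13
POP       -13 -13
GT        0
PUSH 9    0 9
SUB       -9
PUSH 10   -9 10
MUL       -90
STORE 0   (empty)
LOAD 0    -90
DUP       -90 -90
DUP       -90 -90 -90
GT        -90 0
STORE 2   -90
POP       (empty)
PUSH -7   -7
PUSH 3    -7 3
LT        1
LOAD 0    1 -90
PUSH 8    1 -90 8
OVER      1 -90 8 -90
DUP       1 -90 8 -90 -90
SWAP      1 -90 8 -90 -90

-90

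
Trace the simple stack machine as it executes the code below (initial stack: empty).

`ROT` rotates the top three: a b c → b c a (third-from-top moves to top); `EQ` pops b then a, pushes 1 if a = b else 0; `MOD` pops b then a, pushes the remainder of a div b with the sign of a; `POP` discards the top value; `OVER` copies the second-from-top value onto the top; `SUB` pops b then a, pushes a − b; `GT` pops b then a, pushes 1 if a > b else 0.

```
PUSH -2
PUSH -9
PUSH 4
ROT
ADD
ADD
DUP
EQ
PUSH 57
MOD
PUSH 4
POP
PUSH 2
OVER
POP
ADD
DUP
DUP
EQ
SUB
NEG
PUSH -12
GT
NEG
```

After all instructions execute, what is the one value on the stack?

-1

PUSH -2  -> -2
PUSH -9  -> -2 -9
PUSH 4   -> -2 -9 4
ROT      -> -9 4 -2
ADD      -> -9 2
ADD      -> -7
DUP      -> -7 -7
EQ       -> 1
PUSH 57  -> 1 57
MOD      -> 1
PUSH 4   -> 1 4
POP      -> 1
PUSH 2   -> 1 2
OVER     -> 1 2 1
POP      -> 1 2
ADD      -> 3
DUP      -> 3 3
DUP      -> 3 3 3
EQ       -> 3 1
SUB      -> 2
NEG      -> -2
PUSH -12 -> -2 -12
GT       -> 1
NEG      -> -1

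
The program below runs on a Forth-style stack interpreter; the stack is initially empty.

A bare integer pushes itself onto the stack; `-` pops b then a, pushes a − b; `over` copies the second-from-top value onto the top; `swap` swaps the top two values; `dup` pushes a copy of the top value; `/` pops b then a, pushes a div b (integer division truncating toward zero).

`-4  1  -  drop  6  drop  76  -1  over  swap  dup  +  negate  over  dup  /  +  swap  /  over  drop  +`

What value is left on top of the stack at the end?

-4      [-4]
1       [-4, 1]
-       [-5]
drop    []
6       [6]
drop    []
76      [76]
-1      [76, -1]
over    [76, -1, 76]
swap    [76, 76, -1]
dup     [76, 76, -1, -1]
+       [76, 76, -2]
negate  [76, 76, 2]
over    [76, 76, 2, 76]
dup     [76, 76, 2, 76, 76]
/       [76, 76, 2, 1]
+       [76, 76, 3]
swap    [76, 3, 76]
/       [76, 0]
over    [76, 0, 76]
drop    [76, 0]
+       [76]

76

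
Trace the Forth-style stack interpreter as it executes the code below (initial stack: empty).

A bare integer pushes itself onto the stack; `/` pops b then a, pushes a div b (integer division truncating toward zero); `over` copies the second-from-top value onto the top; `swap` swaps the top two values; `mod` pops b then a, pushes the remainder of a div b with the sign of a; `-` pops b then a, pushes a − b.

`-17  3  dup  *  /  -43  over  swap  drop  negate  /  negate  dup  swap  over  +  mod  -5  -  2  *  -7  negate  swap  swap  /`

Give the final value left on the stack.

-17    : [-17]
3      : [-17, 3]
dup    : [-17, 3, 3]
*      : [-17, 9]
/      : [-1]
-43    : [-1, -43]
over   : [-1, -43, -1]
swap   : [-1, -1, -43]
drop   : [-1, -1]
negate : [-1, 1]
/      : [-1]
negate : [1]
dup    : [1, 1]
swap   : [1, 1]
over   : [1, 1, 1]
+      : [1, 2]
mod    : [1]
-5     : [1, -5]
-      : [6]
2      : [6, 2]
*      : [12]
-7     : [12, -7]
negate : [12, 7]
swap   : [7, 12]
swap   : [12, 7]
/      : [1]

1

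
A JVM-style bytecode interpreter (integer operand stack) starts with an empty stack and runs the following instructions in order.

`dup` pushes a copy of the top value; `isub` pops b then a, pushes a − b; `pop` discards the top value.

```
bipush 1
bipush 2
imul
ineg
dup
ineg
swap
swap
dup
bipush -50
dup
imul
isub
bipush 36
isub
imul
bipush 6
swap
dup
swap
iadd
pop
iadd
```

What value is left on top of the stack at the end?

4

bipush 1   -> [1]
bipush 2   -> [1, 2]
imul       -> [2]
ineg       -> [-2]
dup        -> [-2, -2]
ineg       -> [-2, 2]
swap       -> [2, -2]
swap       -> [-2, 2]
dup        -> [-2, 2, 2]
bipush -50 -> [-2, 2, 2, -50]
dup        -> [-2, 2, 2, -50, -50]
imul       -> [-2, 2, 2, 2500]
isub       -> [-2, 2, -2498]
bipush 36  -> [-2, 2, -2498, 36]
isub       -> [-2, 2, -2534]
imul       -> [-2, -5068]
bipush 6   -> [-2, -5068, 6]
swap       -> [-2, 6, -5068]
dup        -> [-2, 6, -5068, -5068]
swap       -> [-2, 6, -5068, -5068]
iadd       -> [-2, 6, -10136]
pop        -> [-2, 6]
iadd       -> [4]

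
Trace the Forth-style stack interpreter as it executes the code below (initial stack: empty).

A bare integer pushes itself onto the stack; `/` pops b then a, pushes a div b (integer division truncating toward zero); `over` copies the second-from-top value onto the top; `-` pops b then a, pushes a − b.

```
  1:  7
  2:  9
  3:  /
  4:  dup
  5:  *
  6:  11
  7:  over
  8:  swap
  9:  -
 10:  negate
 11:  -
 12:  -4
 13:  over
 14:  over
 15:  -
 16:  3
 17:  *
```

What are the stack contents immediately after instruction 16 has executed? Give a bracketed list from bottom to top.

[-11, -4, -7, 3]

7      -> 7
9      -> 7 9
/      -> 0
dup    -> 0 0
*      -> 0
11     -> 0 11
over   -> 0 11 0
swap   -> 0 0 11
-      -> 0 -11
negate -> 0 11
-      -> -11
-4     -> -11 -4
over   -> -11 -4 -11
over   -> -11 -4 -11 -4
-      -> -11 -4 -7
3      -> -11 -4 -7 3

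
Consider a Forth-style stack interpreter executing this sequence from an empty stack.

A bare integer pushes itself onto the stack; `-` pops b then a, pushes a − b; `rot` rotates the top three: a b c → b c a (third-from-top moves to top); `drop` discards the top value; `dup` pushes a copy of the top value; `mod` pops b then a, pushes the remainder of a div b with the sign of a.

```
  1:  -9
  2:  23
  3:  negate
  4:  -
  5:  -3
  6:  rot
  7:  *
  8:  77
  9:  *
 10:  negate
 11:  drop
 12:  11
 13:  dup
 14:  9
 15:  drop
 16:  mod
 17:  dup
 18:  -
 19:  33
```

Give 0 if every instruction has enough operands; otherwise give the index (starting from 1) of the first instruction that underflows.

6

-9     → -9
23     → -9 23
negate → -9 -23
-      → 14
-3     → 14 -3
rot  — needs 3 operands, stack has 2 → underflow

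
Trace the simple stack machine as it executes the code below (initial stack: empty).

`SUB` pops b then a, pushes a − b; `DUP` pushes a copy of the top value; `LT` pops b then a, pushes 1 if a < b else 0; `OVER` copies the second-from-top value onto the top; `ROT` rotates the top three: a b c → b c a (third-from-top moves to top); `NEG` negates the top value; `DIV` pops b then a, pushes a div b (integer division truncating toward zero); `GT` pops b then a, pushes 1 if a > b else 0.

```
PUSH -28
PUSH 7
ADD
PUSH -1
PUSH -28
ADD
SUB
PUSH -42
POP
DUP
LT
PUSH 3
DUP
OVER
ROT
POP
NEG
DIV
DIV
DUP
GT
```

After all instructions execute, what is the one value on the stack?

PUSH -28 : -28
PUSH 7   : -28 7
ADD      : -21
PUSH -1  : -21 -1
PUSH -28 : -21 -1 -28
ADD      : -21 -29
SUB      : 8
PUSH -42 : 8 -42
POP      : 8
DUP      : 8 8
LT       : 0
PUSH 3   : 0 3
DUP      : 0 3 3
OVER     : 0 3 3 3
ROT      : 0 3 3 3
POP      : 0 3 3
NEG      : 0 3 -3
DIV      : 0 -1
DIV      : 0
DUP      : 0 0
GT       : 0

0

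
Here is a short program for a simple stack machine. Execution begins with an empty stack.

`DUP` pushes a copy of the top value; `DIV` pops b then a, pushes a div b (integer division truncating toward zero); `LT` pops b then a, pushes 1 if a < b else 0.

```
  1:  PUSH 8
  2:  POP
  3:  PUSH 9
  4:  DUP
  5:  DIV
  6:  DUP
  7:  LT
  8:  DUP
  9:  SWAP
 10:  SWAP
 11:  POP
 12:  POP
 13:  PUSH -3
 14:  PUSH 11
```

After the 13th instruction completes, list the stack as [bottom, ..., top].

[-3]

PUSH 8  : 8
POP     : (empty)
PUSH 9  : 9
DUP     : 9 9
DIV     : 1
DUP     : 1 1
LT      : 0
DUP     : 0 0
SWAP    : 0 0
SWAP    : 0 0
POP     : 0
POP     : (empty)
PUSH -3 : -3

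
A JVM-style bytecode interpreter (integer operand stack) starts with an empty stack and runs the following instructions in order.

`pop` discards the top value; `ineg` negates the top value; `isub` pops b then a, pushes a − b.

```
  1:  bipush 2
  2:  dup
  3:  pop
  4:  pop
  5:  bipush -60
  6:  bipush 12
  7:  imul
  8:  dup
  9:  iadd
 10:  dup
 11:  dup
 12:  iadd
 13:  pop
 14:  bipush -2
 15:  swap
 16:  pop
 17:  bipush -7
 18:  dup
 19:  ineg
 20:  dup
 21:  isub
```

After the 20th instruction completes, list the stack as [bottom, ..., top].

bipush 2   -> 2
dup        -> 2 2
pop        -> 2
pop        -> (empty)
bipush -60 -> -60
bipush 12  -> -60 12
imul       -> -720
dup        -> -720 -720
iadd       -> -1440
dup        -> -1440 -1440
dup        -> -1440 -1440 -1440
iadd       -> -1440 -2880
pop        -> -1440
bipush -2  -> -1440 -2
swap       -> -2 -1440
pop        -> -2
bipush -7  -> -2 -7
dup        -> -2 -7 -7
ineg       -> -2 -7 7
dup        -> -2 -7 7 7

[-2, -7, 7, 7]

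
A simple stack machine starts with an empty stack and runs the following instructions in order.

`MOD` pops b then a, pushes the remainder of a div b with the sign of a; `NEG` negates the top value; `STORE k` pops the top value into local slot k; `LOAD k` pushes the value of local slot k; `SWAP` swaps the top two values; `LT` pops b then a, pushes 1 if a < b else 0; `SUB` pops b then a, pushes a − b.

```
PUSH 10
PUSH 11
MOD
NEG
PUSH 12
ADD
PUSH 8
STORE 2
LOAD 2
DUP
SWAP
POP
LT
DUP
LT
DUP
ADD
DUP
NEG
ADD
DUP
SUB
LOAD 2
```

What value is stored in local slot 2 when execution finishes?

PUSH 10 → 10
PUSH 11 → 10 11
MOD     → 10
NEG     → -10
PUSH 12 → -10 12
ADD     → 2
PUSH 8  → 2 8
STORE 2 → 2
LOAD 2  → 2 8
DUP     → 2 8 8
SWAP    → 2 8 8
POP     → 2 8
LT      → 1
DUP     → 1 1
LT      → 0
DUP     → 0 0
ADD     → 0
DUP     → 0 0
NEG     → 0 0
ADD     → 0
DUP     → 0 0
SUB     → 0
LOAD 2  → 0 8

8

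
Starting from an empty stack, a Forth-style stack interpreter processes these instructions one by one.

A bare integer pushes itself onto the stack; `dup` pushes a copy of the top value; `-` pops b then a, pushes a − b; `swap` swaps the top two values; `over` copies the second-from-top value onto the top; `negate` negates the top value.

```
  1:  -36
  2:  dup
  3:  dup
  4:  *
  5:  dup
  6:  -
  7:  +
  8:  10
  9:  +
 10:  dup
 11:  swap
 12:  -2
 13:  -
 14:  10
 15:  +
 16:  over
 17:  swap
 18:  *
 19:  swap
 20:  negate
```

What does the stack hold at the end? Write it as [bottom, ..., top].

[364, 26]

-36    : [-36]
dup    : [-36, -36]
dup    : [-36, -36, -36]
*      : [-36, 1296]
dup    : [-36, 1296, 1296]
-      : [-36, 0]
+      : [-36]
10     : [-36, 10]
+      : [-26]
dup    : [-26, -26]
swap   : [-26, -26]
-2     : [-26, -26, -2]
-      : [-26, -24]
10     : [-26, -24, 10]
+      : [-26, -14]
over   : [-26, -14, -26]
swap   : [-26, -26, -14]
*      : [-26, 364]
swap   : [364, -26]
negate : [364, 26]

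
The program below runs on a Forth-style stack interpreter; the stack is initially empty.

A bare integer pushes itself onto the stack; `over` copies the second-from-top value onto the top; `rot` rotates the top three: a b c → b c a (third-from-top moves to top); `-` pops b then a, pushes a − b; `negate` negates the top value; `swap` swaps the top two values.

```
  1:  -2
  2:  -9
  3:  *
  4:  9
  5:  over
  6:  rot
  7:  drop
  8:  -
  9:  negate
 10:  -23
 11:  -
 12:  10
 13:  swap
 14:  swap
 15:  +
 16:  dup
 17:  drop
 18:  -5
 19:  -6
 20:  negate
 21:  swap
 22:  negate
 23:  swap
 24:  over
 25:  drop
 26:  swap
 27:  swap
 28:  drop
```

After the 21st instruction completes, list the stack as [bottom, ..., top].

-2      -2
-9      -2 -9
*       18
9       18 9
over    18 9 18
rot     9 18 18
drop    9 18
-       -9
negate  9
-23     9 -23
-       32
10      32 10
swap    10 32
swap    32 10
+       42
dup     42 42
drop    42
-5      42 -5
-6      42 -5 -6
negate  42 -5 6
swap    42 6 -5

[42, 6, -5]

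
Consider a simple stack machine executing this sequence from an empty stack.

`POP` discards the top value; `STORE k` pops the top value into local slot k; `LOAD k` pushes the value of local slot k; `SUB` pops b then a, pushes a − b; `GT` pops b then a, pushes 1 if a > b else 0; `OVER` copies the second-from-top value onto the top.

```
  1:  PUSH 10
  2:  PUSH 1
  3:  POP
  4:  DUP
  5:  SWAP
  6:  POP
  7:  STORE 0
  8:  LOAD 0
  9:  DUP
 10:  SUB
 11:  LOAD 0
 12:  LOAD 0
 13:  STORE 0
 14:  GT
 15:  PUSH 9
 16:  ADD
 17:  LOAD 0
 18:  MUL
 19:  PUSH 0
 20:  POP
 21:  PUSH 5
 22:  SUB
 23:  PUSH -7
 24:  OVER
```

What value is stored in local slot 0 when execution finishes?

PUSH 10 -> [10]
PUSH 1  -> [10, 1]
POP     -> [10]
DUP     -> [10, 10]
SWAP    -> [10, 10]
POP     -> [10]
STORE 0 -> []
LOAD 0  -> [10]
DUP     -> [10, 10]
SUB     -> [0]
LOAD 0  -> [0, 10]
LOAD 0  -> [0, 10, 10]
STORE 0 -> [0, 10]
GT      -> [0]
PUSH 9  -> [0, 9]
ADD     -> [9]
LOAD 0  -> [9, 10]
MUL     -> [90]
PUSH 0  -> [90, 0]
POP     -> [90]
PUSH 5  -> [90, 5]
SUB     -> [85]
PUSH -7 -> [85, -7]
OVER    -> [85, -7, 85]

10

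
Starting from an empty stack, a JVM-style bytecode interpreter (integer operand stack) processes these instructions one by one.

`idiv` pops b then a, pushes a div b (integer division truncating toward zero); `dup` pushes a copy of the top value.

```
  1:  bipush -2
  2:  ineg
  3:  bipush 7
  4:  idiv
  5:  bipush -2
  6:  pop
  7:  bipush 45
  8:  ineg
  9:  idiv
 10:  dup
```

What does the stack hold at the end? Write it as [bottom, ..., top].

bipush -2 : [-2]
ineg      : [2]
bipush 7  : [2, 7]
idiv      : [0]
bipush -2 : [0, -2]
pop       : [0]
bipush 45 : [0, 45]
ineg      : [0, -45]
idiv      : [0]
dup       : [0, 0]

[0, 0]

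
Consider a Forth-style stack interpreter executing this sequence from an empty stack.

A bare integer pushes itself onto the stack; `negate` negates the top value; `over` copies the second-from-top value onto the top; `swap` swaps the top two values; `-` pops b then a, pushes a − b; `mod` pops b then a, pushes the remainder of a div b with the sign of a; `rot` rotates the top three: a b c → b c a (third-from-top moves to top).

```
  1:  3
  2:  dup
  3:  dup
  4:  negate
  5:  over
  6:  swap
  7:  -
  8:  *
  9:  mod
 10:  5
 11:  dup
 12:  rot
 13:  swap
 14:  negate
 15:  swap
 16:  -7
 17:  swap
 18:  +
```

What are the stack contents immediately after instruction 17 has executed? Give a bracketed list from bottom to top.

3      → 3
dup    → 3 3
dup    → 3 3 3
negate → 3 3 -3
over   → 3 3 -3 3
swap   → 3 3 3 -3
-      → 3 3 6
*      → 3 18
mod    → 3
5      → 3 5
dup    → 3 5 5
rot    → 5 5 3
swap   → 5 3 5
negate → 5 3 -5
swap   → 5 -5 3
-7     → 5 -5 3 -7
swap   → 5 -5 -7 3

[5, -5, -7, 3]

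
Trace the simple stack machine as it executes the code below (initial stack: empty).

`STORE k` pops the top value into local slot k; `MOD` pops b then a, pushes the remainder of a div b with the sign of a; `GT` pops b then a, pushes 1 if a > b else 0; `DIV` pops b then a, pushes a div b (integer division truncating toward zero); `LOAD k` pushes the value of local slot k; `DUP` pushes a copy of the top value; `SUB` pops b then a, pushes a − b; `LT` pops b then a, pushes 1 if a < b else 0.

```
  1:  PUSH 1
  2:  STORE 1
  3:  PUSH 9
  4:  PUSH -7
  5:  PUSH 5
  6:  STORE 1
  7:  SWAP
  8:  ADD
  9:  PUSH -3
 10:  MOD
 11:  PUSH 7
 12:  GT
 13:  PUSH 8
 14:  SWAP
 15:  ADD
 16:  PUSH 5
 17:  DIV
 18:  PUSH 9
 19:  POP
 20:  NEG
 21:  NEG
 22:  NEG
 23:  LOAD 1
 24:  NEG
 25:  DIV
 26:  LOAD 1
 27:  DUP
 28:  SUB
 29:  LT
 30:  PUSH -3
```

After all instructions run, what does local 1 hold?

PUSH 1  -> [1]
STORE 1 -> []
PUSH 9  -> [9]
PUSH -7 -> [9, -7]
PUSH 5  -> [9, -7, 5]
STORE 1 -> [9, -7]
SWAP    -> [-7, 9]
ADD     -> [2]
PUSH -3 -> [2, -3]
MOD     -> [2]
PUSH 7  -> [2, 7]
GT      -> [0]
PUSH 8  -> [0, 8]
SWAP    -> [8, 0]
ADD     -> [8]
PUSH 5  -> [8, 5]
DIV     -> [1]
PUSH 9  -> [1, 9]
POP     -> [1]
NEG     -> [-1]
NEG     -> [1]
NEG     -> [-1]
LOAD 1  -> [-1, 5]
NEG     -> [-1, -5]
DIV     -> [0]
LOAD 1  -> [0, 5]
DUP     -> [0, 5, 5]
SUB     -> [0, 0]
LT      -> [0]
PUSH -3 -> [0, -3]

5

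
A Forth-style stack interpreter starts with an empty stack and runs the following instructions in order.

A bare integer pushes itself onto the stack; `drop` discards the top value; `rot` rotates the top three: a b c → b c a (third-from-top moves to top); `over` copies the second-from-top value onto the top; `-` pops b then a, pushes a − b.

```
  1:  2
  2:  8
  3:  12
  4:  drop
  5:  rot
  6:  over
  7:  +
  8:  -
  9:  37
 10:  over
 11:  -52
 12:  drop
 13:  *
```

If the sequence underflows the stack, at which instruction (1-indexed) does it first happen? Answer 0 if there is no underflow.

5

2    -> 2
8    -> 2 8
12   -> 2 8 12
drop -> 2 8
rot  — needs 3 operands, stack has 2 → underflow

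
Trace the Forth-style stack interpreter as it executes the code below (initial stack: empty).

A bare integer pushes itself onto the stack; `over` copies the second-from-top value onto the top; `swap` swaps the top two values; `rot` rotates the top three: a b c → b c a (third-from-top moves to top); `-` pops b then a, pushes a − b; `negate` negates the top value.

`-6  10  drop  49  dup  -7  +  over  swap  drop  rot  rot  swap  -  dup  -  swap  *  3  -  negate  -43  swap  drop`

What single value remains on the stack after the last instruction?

-6      -6
10      -6 10
drop    -6
49      -6 49
dup     -6 49 49
-7      -6 49 49 -7
+       -6 49 42
over    -6 49 42 49
swap    -6 49 49 42
drop    -6 49 49
rot     49 49 -6
rot     49 -6 49
swap    49 49 -6
-       49 55
dup     49 55 55
-       49 0
swap    0 49
*       0
3       0 3
-       -3
negate  3
-43     3 -43
swap    -43 3
drop    -43

-43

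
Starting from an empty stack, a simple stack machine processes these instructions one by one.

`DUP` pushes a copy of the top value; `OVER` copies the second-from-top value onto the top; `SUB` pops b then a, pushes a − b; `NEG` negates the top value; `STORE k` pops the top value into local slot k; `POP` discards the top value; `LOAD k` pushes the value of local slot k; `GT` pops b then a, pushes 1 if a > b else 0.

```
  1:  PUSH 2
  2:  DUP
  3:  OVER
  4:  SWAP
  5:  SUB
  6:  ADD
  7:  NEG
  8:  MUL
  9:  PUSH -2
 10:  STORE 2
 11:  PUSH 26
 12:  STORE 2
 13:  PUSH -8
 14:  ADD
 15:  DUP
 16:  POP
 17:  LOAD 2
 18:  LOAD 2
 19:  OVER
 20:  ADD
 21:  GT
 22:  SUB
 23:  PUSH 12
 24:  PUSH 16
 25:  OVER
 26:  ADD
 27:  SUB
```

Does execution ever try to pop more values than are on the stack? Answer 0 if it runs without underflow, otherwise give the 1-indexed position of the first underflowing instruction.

PUSH 2 : 2
DUP    : 2 2
OVER   : 2 2 2
SWAP   : 2 2 2
SUB    : 2 0
ADD    : 2
NEG    : -2
MUL  — needs 2 operands, stack has 1 → underflow

8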